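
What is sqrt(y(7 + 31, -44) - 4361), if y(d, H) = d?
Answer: I*sqrt(4323) ≈ 65.75*I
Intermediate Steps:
sqrt(y(7 + 31, -44) - 4361) = sqrt((7 + 31) - 4361) = sqrt(38 - 4361) = sqrt(-4323) = I*sqrt(4323)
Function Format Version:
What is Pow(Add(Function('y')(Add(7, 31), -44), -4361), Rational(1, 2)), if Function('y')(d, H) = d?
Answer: Mul(I, Pow(4323, Rational(1, 2))) ≈ Mul(65.750, I)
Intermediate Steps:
Pow(Add(Function('y')(Add(7, 31), -44), -4361), Rational(1, 2)) = Pow(Add(Add(7, 31), -4361), Rational(1, 2)) = Pow(Add(38, -4361), Rational(1, 2)) = Pow(-4323, Rational(1, 2)) = Mul(I, Pow(4323, Rational(1, 2)))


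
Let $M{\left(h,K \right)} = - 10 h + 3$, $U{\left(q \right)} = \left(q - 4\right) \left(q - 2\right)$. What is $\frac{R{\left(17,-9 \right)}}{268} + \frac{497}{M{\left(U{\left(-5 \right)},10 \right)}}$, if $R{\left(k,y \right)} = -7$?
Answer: $- \frac{137585}{168036} \approx -0.81878$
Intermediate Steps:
$U{\left(q \right)} = \left(-4 + q\right) \left(-2 + q\right)$
$M{\left(h,K \right)} = 3 - 10 h$
$\frac{R{\left(17,-9 \right)}}{268} + \frac{497}{M{\left(U{\left(-5 \right)},10 \right)}} = - \frac{7}{268} + \frac{497}{3 - 10 \left(8 + \left(-5\right)^{2} - -30\right)} = \left(-7\right) \frac{1}{268} + \frac{497}{3 - 10 \left(8 + 25 + 30\right)} = - \frac{7}{268} + \frac{497}{3 - 630} = - \frac{7}{268} + \frac{497}{-627} = - \frac{7}{268} + 497 \left(- \frac{1}{627}\right) = - \frac{7}{268} - \frac{497}{627} = - \frac{137585}{168036}$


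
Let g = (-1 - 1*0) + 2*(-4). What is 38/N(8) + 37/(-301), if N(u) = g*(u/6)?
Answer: -5941/1806 ≈ -3.2896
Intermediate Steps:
g = -9 (g = (-1 + 0) - 8 = -1 - 8 = -9)
N(u) = -3*u/2 (N(u) = -9*u/6 = -3*u/2)
38/N(8) + 37/(-301) = 38/((-3/2*8)) + 37/(-301) = 38/(-12) + 37*(-1/301) = 38*(-1/12) - 37/301 = -19/6 - 37/301 = -5941/1806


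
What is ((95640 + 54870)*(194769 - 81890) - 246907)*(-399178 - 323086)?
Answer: -12270666879771112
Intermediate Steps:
((95640 + 54870)*(194769 - 81890) - 246907)*(-399178 - 323086) = (150510*112879 - 246907)*(-722264) = (16989418290 - 246907)*(-722264) = 16989171383*(-722264) = -12270666879771112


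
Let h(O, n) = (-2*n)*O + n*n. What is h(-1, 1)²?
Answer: 9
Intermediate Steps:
h(O, n) = n² - 2*O*n (h(O, n) = -2*O*n + n² = n² - 2*O*n)
h(-1, 1)² = (1*(1 - 2*(-1)))² = (1*(1 + 2))² = (1*3)² = 3² = 9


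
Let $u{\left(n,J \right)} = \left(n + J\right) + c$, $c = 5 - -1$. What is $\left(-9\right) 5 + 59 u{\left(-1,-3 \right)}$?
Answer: $73$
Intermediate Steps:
$c = 6$ ($c = 5 + 1 = 6$)
$u{\left(n,J \right)} = 6 + J + n$ ($u{\left(n,J \right)} = \left(n + J\right) + 6 = \left(J + n\right) + 6 = 6 + J + n$)
$\left(-9\right) 5 + 59 u{\left(-1,-3 \right)} = \left(-9\right) 5 + 59 \left(6 - 3 - 1\right) = -45 + 59 \cdot 2 = -45 + 118 = 73$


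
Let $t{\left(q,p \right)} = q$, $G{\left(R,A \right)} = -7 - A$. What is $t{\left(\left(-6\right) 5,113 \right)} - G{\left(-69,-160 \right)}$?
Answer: $-183$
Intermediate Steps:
$t{\left(\left(-6\right) 5,113 \right)} - G{\left(-69,-160 \right)} = \left(-6\right) 5 - \left(-7 - -160\right) = -30 - \left(-7 + 160\right) = -30 - 153 = -183$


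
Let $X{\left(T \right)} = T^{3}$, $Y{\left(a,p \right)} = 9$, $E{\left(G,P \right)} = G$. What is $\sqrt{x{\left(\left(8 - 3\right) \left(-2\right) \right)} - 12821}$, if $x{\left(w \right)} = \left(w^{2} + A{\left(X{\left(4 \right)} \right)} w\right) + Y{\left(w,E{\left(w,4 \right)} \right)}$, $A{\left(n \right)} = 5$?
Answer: $3 i \sqrt{1418} \approx 112.97 i$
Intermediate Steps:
$x{\left(w \right)} = 9 + w^{2} + 5 w$ ($x{\left(w \right)} = \left(w^{2} + 5 w\right) + 9 = 9 + w^{2} + 5 w$)
$\sqrt{x{\left(\left(8 - 3\right) \left(-2\right) \right)} - 12821} = \sqrt{\left(9 + \left(\left(8 - 3\right) \left(-2\right)\right)^{2} + 5 \left(8 - 3\right) \left(-2\right)\right) - 12821} = \sqrt{\left(9 + \left(5 \left(-2\right)\right)^{2} + 5 \cdot 5 \left(-2\right)\right) - 12821} = \sqrt{\left(9 + \left(-10\right)^{2} + 5 \left(-10\right)\right) - 12821} = \sqrt{\left(9 + 100 - 50\right) - 12821} = \sqrt{59 - 12821} = \sqrt{-12762} = 3 i \sqrt{1418}$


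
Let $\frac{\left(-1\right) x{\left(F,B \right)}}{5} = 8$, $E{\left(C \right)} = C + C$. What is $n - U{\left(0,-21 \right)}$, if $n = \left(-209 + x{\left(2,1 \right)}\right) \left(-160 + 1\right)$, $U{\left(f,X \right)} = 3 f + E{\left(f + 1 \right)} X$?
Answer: $39633$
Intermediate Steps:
$E{\left(C \right)} = 2 C$
$x{\left(F,B \right)} = -40$ ($x{\left(F,B \right)} = \left(-5\right) 8 = -40$)
$U{\left(f,X \right)} = 3 f + X \left(2 + 2 f\right)$ ($U{\left(f,X \right)} = 3 f + 2 \left(f + 1\right) X = 3 f + 2 \left(1 + f\right) X = 3 f + \left(2 + 2 f\right) X = 3 f + X \left(2 + 2 f\right)$)
$n = 39591$ ($n = \left(-209 - 40\right) \left(-160 + 1\right) = \left(-249\right) \left(-159\right) = 39591$)
$n - U{\left(0,-21 \right)} = 39591 - \left(3 \cdot 0 + 2 \left(-21\right) \left(1 + 0\right)\right) = 39591 - \left(0 + 2 \left(-21\right) 1\right) = 39591 - \left(0 - 42\right) = 39591 - -42 = 39591 + 42 = 39633$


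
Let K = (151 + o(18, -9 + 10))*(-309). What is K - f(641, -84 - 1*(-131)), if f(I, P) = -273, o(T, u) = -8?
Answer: -43914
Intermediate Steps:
K = -44187 (K = (151 - 8)*(-309) = 143*(-309) = -44187)
K - f(641, -84 - 1*(-131)) = -44187 - 1*(-273) = -44187 + 273 = -43914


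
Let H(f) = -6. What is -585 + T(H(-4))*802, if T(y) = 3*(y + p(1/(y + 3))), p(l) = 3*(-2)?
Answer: -29457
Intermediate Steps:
p(l) = -6
T(y) = -18 + 3*y (T(y) = 3*(y - 6) = 3*(-6 + y) = -18 + 3*y)
-585 + T(H(-4))*802 = -585 + (-18 + 3*(-6))*802 = -585 + (-18 - 18)*802 = -585 - 36*802 = -585 - 28872 = -29457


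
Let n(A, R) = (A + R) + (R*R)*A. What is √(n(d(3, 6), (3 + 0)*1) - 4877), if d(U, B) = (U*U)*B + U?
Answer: 4*I*√269 ≈ 65.605*I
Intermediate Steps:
d(U, B) = U + B*U² (d(U, B) = U²*B + U = B*U² + U = U + B*U²)
n(A, R) = A + R + A*R² (n(A, R) = (A + R) + R²*A = (A + R) + A*R² = A + R + A*R²)
√(n(d(3, 6), (3 + 0)*1) - 4877) = √((3*(1 + 6*3) + (3 + 0)*1 + (3*(1 + 6*3))*((3 + 0)*1)²) - 4877) = √((3*(1 + 18) + 3*1 + (3*(1 + 18))*(3*1)²) - 4877) = √((3*19 + 3 + (3*19)*3²) - 4877) = √((57 + 3 + 57*9) - 4877) = √((57 + 3 + 513) - 4877) = √(573 - 4877) = √(-4304) = 4*I*√269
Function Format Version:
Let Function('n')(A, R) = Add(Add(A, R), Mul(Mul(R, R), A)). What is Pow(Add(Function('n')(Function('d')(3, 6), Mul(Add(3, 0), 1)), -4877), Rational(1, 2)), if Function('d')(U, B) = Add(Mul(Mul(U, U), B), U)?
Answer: Mul(4, I, Pow(269, Rational(1, 2))) ≈ Mul(65.605, I)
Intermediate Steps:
Function('d')(U, B) = Add(U, Mul(B, Pow(U, 2))) (Function('d')(U, B) = Add(Mul(Pow(U, 2), B), U) = Add(Mul(B, Pow(U, 2)), U) = Add(U, Mul(B, Pow(U, 2))))
Function('n')(A, R) = Add(A, R, Mul(A, Pow(R, 2))) (Function('n')(A, R) = Add(Add(A, R), Mul(Pow(R, 2), A)) = Add(Add(A, R), Mul(A, Pow(R, 2))) = Add(A, R, Mul(A, Pow(R, 2))))
Pow(Add(Function('n')(Function('d')(3, 6), Mul(Add(3, 0), 1)), -4877), Rational(1, 2)) = Pow(Add(Add(Mul(3, Add(1, Mul(6, 3))), Mul(Add(3, 0), 1), Mul(Mul(3, Add(1, Mul(6, 3))), Pow(Mul(Add(3, 0), 1), 2))), -4877), Rational(1, 2)) = Pow(Add(Add(Mul(3, Add(1, 18)), Mul(3, 1), Mul(Mul(3, Add(1, 18)), Pow(Mul(3, 1), 2))), -4877), Rational(1, 2)) = Pow(Add(Add(Mul(3, 19), 3, Mul(Mul(3, 19), Pow(3, 2))), -4877), Rational(1, 2)) = Pow(Add(Add(57, 3, Mul(57, 9)), -4877), Rational(1, 2)) = Pow(Add(Add(57, 3, 513), -4877), Rational(1, 2)) = Pow(Add(573, -4877), Rational(1, 2)) = Pow(-4304, Rational(1, 2)) = Mul(4, I, Pow(269, Rational(1, 2)))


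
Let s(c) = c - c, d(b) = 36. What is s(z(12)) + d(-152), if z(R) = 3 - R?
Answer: 36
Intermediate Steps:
s(c) = 0
s(z(12)) + d(-152) = 0 + 36 = 36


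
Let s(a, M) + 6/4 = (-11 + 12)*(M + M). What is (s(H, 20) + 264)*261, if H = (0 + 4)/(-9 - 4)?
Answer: 157905/2 ≈ 78953.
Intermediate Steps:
H = -4/13 (H = 4/(-13) = 4*(-1/13) = -4/13 ≈ -0.30769)
s(a, M) = -3/2 + 2*M (s(a, M) = -3/2 + (-11 + 12)*(M + M) = -3/2 + 1*(2*M) = -3/2 + 2*M)
(s(H, 20) + 264)*261 = ((-3/2 + 2*20) + 264)*261 = ((-3/2 + 40) + 264)*261 = (77/2 + 264)*261 = (605/2)*261 = 157905/2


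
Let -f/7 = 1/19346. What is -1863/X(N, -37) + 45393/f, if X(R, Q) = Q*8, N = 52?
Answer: -259939188447/2072 ≈ -1.2545e+8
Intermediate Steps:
f = -7/19346 ≈ -0.00036183
X(R, Q) = 8*Q
-1863/X(N, -37) + 45393/f = -1863/(8*(-37)) + 45393/(-7/19346) = -1863/(-296) + 45393*(-19346/7) = -1863*(-1/296) - 878172978/7 = 1863/296 - 878172978/7 = -259939188447/2072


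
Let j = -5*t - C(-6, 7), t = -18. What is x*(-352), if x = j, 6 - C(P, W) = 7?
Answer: -32032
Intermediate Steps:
C(P, W) = -1 (C(P, W) = 6 - 1*7 = 6 - 7 = -1)
j = 91 (j = -5*(-18) - 1*(-1) = 90 + 1 = 91)
x = 91
x*(-352) = 91*(-352) = -32032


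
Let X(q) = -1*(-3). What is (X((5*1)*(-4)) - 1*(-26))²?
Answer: 841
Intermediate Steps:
X(q) = 3
(X((5*1)*(-4)) - 1*(-26))² = (3 - 1*(-26))² = (3 + 26)² = 29² = 841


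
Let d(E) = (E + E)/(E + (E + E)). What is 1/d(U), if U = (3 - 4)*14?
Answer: 3/2 ≈ 1.5000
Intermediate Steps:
U = -14 (U = -1*14 = -14)
d(E) = 2/3 (d(E) = (2*E)/(E + 2*E) = (2*E)/((3*E)) = (2*E)*(1/(3*E)) = 2/3)
1/d(U) = 1/(2/3) = 3/2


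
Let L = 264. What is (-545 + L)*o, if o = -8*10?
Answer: 22480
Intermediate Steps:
o = -80
(-545 + L)*o = (-545 + 264)*(-80) = -281*(-80) = 22480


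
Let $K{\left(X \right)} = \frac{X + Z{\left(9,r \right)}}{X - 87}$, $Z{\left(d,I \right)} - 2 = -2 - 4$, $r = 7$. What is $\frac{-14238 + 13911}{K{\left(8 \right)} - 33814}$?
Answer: $\frac{25833}{2671310} \approx 0.0096705$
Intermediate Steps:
$Z{\left(d,I \right)} = -4$ ($Z{\left(d,I \right)} = 2 - 6 = -4$)
$K{\left(X \right)} = \frac{-4 + X}{-87 + X}$ ($K{\left(X \right)} = \frac{X - 4}{X - 87} = \frac{-4 + X}{-87 + X}$)
$\frac{-14238 + 13911}{K{\left(8 \right)} - 33814} = \frac{-14238 + 13911}{\frac{-4 + 8}{-87 + 8} - 33814} = - \frac{327}{\frac{1}{-79} \cdot 4 - 33814} = - \frac{327}{\left(- \frac{1}{79}\right) 4 - 33814} = - \frac{327}{- \frac{4}{79} - 33814} = - \frac{327}{- \frac{2671310}{79}} = \left(-327\right) \left(- \frac{79}{2671310}\right) = \frac{25833}{2671310}$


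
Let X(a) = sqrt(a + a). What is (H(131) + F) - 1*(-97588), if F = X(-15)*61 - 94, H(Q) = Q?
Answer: 97625 + 61*I*sqrt(30) ≈ 97625.0 + 334.11*I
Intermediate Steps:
X(a) = sqrt(2)*sqrt(a) (X(a) = sqrt(2*a) = sqrt(2)*sqrt(a))
F = -94 + 61*I*sqrt(30) (F = (sqrt(2)*sqrt(-15))*61 - 94 = (sqrt(2)*(I*sqrt(15)))*61 - 94 = (I*sqrt(30))*61 - 94 = 61*I*sqrt(30) - 94 = -94 + 61*I*sqrt(30) ≈ -94.0 + 334.11*I)
(H(131) + F) - 1*(-97588) = (131 + (-94 + 61*I*sqrt(30))) - 1*(-97588) = (37 + 61*I*sqrt(30)) + 97588 = 97625 + 61*I*sqrt(30)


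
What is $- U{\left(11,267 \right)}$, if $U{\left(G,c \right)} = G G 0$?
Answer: $0$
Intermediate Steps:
$U{\left(G,c \right)} = 0$ ($U{\left(G,c \right)} = G^{2} \cdot 0 = 0$)
$- U{\left(11,267 \right)} = \left(-1\right) 0 = 0$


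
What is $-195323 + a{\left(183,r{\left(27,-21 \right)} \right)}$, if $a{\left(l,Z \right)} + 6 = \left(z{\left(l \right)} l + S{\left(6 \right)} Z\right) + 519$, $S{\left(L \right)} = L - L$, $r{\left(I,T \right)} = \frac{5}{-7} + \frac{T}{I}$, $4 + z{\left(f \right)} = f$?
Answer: $-162053$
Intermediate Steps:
$z{\left(f \right)} = -4 + f$
$r{\left(I,T \right)} = - \frac{5}{7} + \frac{T}{I}$ ($r{\left(I,T \right)} = 5 \left(- \frac{1}{7}\right) + \frac{T}{I} = - \frac{5}{7} + \frac{T}{I}$)
$S{\left(L \right)} = 0$
$a{\left(l,Z \right)} = 513 + l \left(-4 + l\right)$ ($a{\left(l,Z \right)} = -6 + \left(\left(\left(-4 + l\right) l + 0 Z\right) + 519\right) = -6 + \left(\left(l \left(-4 + l\right) + 0\right) + 519\right) = -6 + \left(l \left(-4 + l\right) + 519\right) = -6 + \left(519 + l \left(-4 + l\right)\right) = 513 + l \left(-4 + l\right)$)
$-195323 + a{\left(183,r{\left(27,-21 \right)} \right)} = -195323 + \left(513 + 183 \left(-4 + 183\right)\right) = -195323 + \left(513 + 183 \cdot 179\right) = -195323 + \left(513 + 32757\right) = -195323 + 33270 = -162053$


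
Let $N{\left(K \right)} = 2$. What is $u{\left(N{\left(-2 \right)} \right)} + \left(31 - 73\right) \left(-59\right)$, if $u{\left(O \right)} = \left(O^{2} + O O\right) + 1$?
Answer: $2487$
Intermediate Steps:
$u{\left(O \right)} = 1 + 2 O^{2}$ ($u{\left(O \right)} = \left(O^{2} + O^{2}\right) + 1 = 2 O^{2} + 1 = 1 + 2 O^{2}$)
$u{\left(N{\left(-2 \right)} \right)} + \left(31 - 73\right) \left(-59\right) = \left(1 + 2 \cdot 2^{2}\right) + \left(31 - 73\right) \left(-59\right) = \left(1 + 2 \cdot 4\right) + \left(31 - 73\right) \left(-59\right) = \left(1 + 8\right) - -2478 = 9 + 2478 = 2487$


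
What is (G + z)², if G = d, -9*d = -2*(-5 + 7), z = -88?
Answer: 620944/81 ≈ 7666.0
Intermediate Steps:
d = 4/9 (d = -(-2)*(-5 + 7)/9 = -(-2)*2/9 = -⅑*(-4) = 4/9 ≈ 0.44444)
G = 4/9 ≈ 0.44444
(G + z)² = (4/9 - 88)² = (-788/9)² = 620944/81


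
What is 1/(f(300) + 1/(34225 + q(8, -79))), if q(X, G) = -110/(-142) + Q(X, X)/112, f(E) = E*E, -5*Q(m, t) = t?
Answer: 170102029/15309182614970 ≈ 1.1111e-5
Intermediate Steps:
Q(m, t) = -t/5
f(E) = E**2
q(X, G) = 55/71 - X/560 (q(X, G) = -110/(-142) - X/5/112 = -110*(-1/142) - X/5*(1/112) = 55/71 - X/560)
1/(f(300) + 1/(34225 + q(8, -79))) = 1/(300**2 + 1/(34225 + (55/71 - 1/560*8))) = 1/(90000 + 1/(34225 + (55/71 - 1/70))) = 1/(90000 + 1/(34225 + 3779/4970)) = 1/(90000 + 1/(170102029/4970)) = 1/(90000 + 4970/170102029) = 1/(15309182614970/170102029) = 170102029/15309182614970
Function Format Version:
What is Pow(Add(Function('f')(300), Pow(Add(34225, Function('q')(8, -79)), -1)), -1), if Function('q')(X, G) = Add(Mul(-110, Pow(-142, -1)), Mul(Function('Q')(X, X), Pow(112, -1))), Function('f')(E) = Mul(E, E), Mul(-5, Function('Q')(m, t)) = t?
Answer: Rational(170102029, 15309182614970) ≈ 1.1111e-5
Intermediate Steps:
Function('Q')(m, t) = Mul(Rational(-1, 5), t)
Function('f')(E) = Pow(E, 2)
Function('q')(X, G) = Add(Rational(55, 71), Mul(Rational(-1, 560), X)) (Function('q')(X, G) = Add(Mul(-110, Pow(-142, -1)), Mul(Mul(Rational(-1, 5), X), Pow(112, -1))) = Add(Mul(-110, Rational(-1, 142)), Mul(Mul(Rational(-1, 5), X), Rational(1, 112))) = Add(Rational(55, 71), Mul(Rational(-1, 560), X)))
Pow(Add(Function('f')(300), Pow(Add(34225, Function('q')(8, -79)), -1)), -1) = Pow(Add(Pow(300, 2), Pow(Add(34225, Add(Rational(55, 71), Mul(Rational(-1, 560), 8))), -1)), -1) = Pow(Add(90000, Pow(Add(34225, Add(Rational(55, 71), Rational(-1, 70))), -1)), -1) = Pow(Add(90000, Pow(Add(34225, Rational(3779, 4970)), -1)), -1) = Pow(Add(90000, Pow(Rational(170102029, 4970), -1)), -1) = Pow(Add(90000, Rational(4970, 170102029)), -1) = Pow(Rational(15309182614970, 170102029), -1) = Rational(170102029, 15309182614970)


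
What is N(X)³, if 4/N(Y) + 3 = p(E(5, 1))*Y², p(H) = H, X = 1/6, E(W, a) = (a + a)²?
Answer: -5832/2197 ≈ -2.6545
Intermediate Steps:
E(W, a) = 4*a² (E(W, a) = (2*a)² = 4*a²)
X = ⅙ ≈ 0.16667
N(Y) = 4/(-3 + 4*Y²) (N(Y) = 4/(-3 + (4*1²)*Y²) = 4/(-3 + (4*1)*Y²) = 4/(-3 + 4*Y²))
N(X)³ = (4/(-3 + 4*(⅙)²))³ = (4/(-3 + 4*(1/36)))³ = (4/(-3 + ⅑))³ = (4/(-26/9))³ = (4*(-9/26))³ = (-18/13)³ = -5832/2197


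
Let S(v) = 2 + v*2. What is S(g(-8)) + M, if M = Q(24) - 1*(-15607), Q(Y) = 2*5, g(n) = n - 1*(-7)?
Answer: 15617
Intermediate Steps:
g(n) = 7 + n (g(n) = n + 7 = 7 + n)
Q(Y) = 10
S(v) = 2 + 2*v
M = 15617 (M = 10 - 1*(-15607) = 10 + 15607 = 15617)
S(g(-8)) + M = (2 + 2*(7 - 8)) + 15617 = (2 + 2*(-1)) + 15617 = (2 - 2) + 15617 = 0 + 15617 = 15617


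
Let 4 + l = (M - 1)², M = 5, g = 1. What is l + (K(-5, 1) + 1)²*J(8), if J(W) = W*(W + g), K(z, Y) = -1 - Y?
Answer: 84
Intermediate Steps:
J(W) = W*(1 + W) (J(W) = W*(W + 1) = W*(1 + W))
l = 12 (l = -4 + (5 - 1)² = -4 + 4² = -4 + 16 = 12)
l + (K(-5, 1) + 1)²*J(8) = 12 + ((-1 - 1*1) + 1)²*(8*(1 + 8)) = 12 + ((-1 - 1) + 1)²*(8*9) = 12 + (-2 + 1)²*72 = 12 + (-1)²*72 = 12 + 1*72 = 12 + 72 = 84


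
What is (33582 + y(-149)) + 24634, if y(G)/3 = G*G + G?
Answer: 124372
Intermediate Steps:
y(G) = 3*G + 3*G² (y(G) = 3*(G*G + G) = 3*(G² + G) = 3*(G + G²) = 3*G + 3*G²)
(33582 + y(-149)) + 24634 = (33582 + 3*(-149)*(1 - 149)) + 24634 = (33582 + 3*(-149)*(-148)) + 24634 = (33582 + 66156) + 24634 = 99738 + 24634 = 124372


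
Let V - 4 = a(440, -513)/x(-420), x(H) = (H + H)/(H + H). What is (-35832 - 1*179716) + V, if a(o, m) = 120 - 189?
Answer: -215613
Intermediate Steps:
x(H) = 1 (x(H) = (2*H)/((2*H)) = (2*H)*(1/(2*H)) = 1)
a(o, m) = -69
V = -65 (V = 4 - 69/1 = 4 - 69*1 = 4 - 69 = -65)
(-35832 - 1*179716) + V = (-35832 - 1*179716) - 65 = (-35832 - 179716) - 65 = -215548 - 65 = -215613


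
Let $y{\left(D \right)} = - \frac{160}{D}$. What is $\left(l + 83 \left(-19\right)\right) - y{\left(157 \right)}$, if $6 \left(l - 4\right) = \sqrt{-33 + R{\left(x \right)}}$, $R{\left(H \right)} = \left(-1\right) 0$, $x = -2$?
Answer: $- \frac{246801}{157} + \frac{i \sqrt{33}}{6} \approx -1572.0 + 0.95743 i$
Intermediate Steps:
$R{\left(H \right)} = 0$
$l = 4 + \frac{i \sqrt{33}}{6}$ ($l = 4 + \frac{\sqrt{-33 + 0}}{6} = 4 + \frac{\sqrt{-33}}{6} = 4 + \frac{i \sqrt{33}}{6} \approx 4.0 + 0.95743 i$)
$\left(l + 83 \left(-19\right)\right) - y{\left(157 \right)} = \left(\left(4 + \frac{i \sqrt{33}}{6}\right) + 83 \left(-19\right)\right) - - \frac{160}{157} = \left(\left(4 + \frac{i \sqrt{33}}{6}\right) - 1577\right) - \left(-160\right) \frac{1}{157} = \left(-1573 + \frac{i \sqrt{33}}{6}\right) - - \frac{160}{157} = \left(-1573 + \frac{i \sqrt{33}}{6}\right) + \frac{160}{157} = - \frac{246801}{157} + \frac{i \sqrt{33}}{6}$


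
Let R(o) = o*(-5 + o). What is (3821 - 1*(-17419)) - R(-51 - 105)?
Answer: -3876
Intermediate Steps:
(3821 - 1*(-17419)) - R(-51 - 105) = (3821 - 1*(-17419)) - (-51 - 105)*(-5 + (-51 - 105)) = (3821 + 17419) - (-156)*(-5 - 156) = 21240 - (-156)*(-161) = 21240 - 1*25116 = 21240 - 25116 = -3876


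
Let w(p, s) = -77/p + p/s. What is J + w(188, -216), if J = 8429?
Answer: 42779107/5076 ≈ 8427.7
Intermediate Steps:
J + w(188, -216) = 8429 + (-77/188 + 188/(-216)) = 8429 + (-77*1/188 + 188*(-1/216)) = 8429 + (-77/188 - 47/54) = 8429 - 6497/5076 = 42779107/5076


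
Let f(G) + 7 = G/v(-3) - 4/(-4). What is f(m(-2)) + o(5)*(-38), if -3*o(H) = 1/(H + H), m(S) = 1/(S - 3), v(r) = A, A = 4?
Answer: -287/60 ≈ -4.7833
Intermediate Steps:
v(r) = 4
m(S) = 1/(-3 + S)
o(H) = -1/(6*H) (o(H) = -1/(3*(H + H)) = -1/(2*H)/3 = -1/(6*H))
f(G) = -6 + G/4 (f(G) = -7 + (G/4 - 4/(-4)) = -7 + (G*(1/4) - 4*(-1/4)) = -7 + (G/4 + 1) = -7 + (1 + G/4) = -6 + G/4)
f(m(-2)) + o(5)*(-38) = (-6 + 1/(4*(-3 - 2))) - 1/6/5*(-38) = (-6 + (1/4)/(-5)) - 1/6*1/5*(-38) = (-6 + (1/4)*(-1/5)) - 1/30*(-38) = (-6 - 1/20) + 19/15 = -121/20 + 19/15 = -287/60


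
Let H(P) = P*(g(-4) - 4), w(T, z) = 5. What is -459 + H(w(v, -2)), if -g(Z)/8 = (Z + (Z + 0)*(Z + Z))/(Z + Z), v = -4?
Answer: -339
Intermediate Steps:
g(Z) = -4*(Z + 2*Z**2)/Z (g(Z) = -8*(Z + (Z + 0)*(Z + Z))/(Z + Z) = -8*(Z + Z*(2*Z))/(2*Z) = -8*(Z + 2*Z**2)*1/(2*Z) = -4*(Z + 2*Z**2)/Z)
H(P) = 24*P (H(P) = P*((-4 - 8*(-4)) - 4) = P*((-4 + 32) - 4) = P*(28 - 4) = P*24 = 24*P)
-459 + H(w(v, -2)) = -459 + 24*5 = -459 + 120 = -339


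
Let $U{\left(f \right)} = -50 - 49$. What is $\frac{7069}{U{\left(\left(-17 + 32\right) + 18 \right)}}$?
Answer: $- \frac{7069}{99} \approx -71.404$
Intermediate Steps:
$U{\left(f \right)} = -99$
$\frac{7069}{U{\left(\left(-17 + 32\right) + 18 \right)}} = \frac{7069}{-99} = 7069 \left(- \frac{1}{99}\right) = - \frac{7069}{99}$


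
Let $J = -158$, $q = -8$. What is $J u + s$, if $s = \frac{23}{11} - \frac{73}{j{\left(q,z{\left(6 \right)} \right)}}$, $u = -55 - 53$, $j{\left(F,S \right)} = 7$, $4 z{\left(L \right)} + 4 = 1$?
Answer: $\frac{1313286}{77} \approx 17056.0$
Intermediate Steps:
$z{\left(L \right)} = - \frac{3}{4}$ ($z{\left(L \right)} = -1 + \frac{1}{4} \cdot 1 = -1 + \frac{1}{4} = - \frac{3}{4}$)
$u = -108$ ($u = -55 - 53 = -108$)
$s = - \frac{642}{77}$ ($s = \frac{23}{11} - \frac{73}{7} = - \frac{642}{77} \approx -8.3377$)
$J u + s = \left(-158\right) \left(-108\right) - \frac{642}{77} = 17064 - \frac{642}{77} = \frac{1313286}{77}$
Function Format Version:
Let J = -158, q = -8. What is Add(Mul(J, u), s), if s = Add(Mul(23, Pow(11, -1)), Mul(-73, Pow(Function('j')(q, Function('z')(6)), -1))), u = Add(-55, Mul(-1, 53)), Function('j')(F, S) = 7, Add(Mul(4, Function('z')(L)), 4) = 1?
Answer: Rational(1313286, 77) ≈ 17056.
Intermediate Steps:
Function('z')(L) = Rational(-3, 4) (Function('z')(L) = Add(-1, Mul(Rational(1, 4), 1)) = Add(-1, Rational(1, 4)) = Rational(-3, 4))
u = -108 (u = Add(-55, -53) = -108)
s = Rational(-642, 77) (s = Add(Mul(23, Pow(11, -1)), Mul(-73, Pow(7, -1))) = Add(Mul(23, Rational(1, 11)), Mul(-73, Rational(1, 7))) = Add(Rational(23, 11), Rational(-73, 7)) = Rational(-642, 77) ≈ -8.3377)
Add(Mul(J, u), s) = Add(Mul(-158, -108), Rational(-642, 77)) = Add(17064, Rational(-642, 77)) = Rational(1313286, 77)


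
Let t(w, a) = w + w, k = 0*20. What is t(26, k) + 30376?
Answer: 30428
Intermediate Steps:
k = 0
t(w, a) = 2*w
t(26, k) + 30376 = 2*26 + 30376 = 52 + 30376 = 30428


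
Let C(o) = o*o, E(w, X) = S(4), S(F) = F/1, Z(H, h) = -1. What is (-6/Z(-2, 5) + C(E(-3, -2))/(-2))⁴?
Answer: 16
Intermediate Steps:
S(F) = F (S(F) = F*1 = F)
E(w, X) = 4
C(o) = o²
(-6/Z(-2, 5) + C(E(-3, -2))/(-2))⁴ = (-6/(-1) + 4²/(-2))⁴ = (-6*(-1) + 16*(-½))⁴ = (6 - 8)⁴ = (-2)⁴ = 16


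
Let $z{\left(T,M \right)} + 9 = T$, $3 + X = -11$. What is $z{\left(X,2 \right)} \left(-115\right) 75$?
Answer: $198375$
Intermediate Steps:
$X = -14$ ($X = -3 - 11 = -14$)
$z{\left(T,M \right)} = -9 + T$
$z{\left(X,2 \right)} \left(-115\right) 75 = \left(-9 - 14\right) \left(-115\right) 75 = \left(-23\right) \left(-115\right) 75 = 2645 \cdot 75 = 198375$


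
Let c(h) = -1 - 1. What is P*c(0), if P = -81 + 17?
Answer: 128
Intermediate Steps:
P = -64
c(h) = -2
P*c(0) = -64*(-2) = 128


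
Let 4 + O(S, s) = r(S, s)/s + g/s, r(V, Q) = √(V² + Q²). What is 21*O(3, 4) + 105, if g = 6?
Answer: 315/4 ≈ 78.750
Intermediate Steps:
r(V, Q) = √(Q² + V²)
O(S, s) = -4 + 6/s + √(S² + s²)/s (O(S, s) = -4 + (√(s² + S²)/s + 6/s) = -4 + (√(S² + s²)/s + 6/s) = -4 + (6/s + √(S² + s²)/s) = -4 + 6/s + √(S² + s²)/s)
21*O(3, 4) + 105 = 21*((6 + √(3² + 4²) - 4*4)/4) + 105 = 21*((6 + √(9 + 16) - 16)/4) + 105 = 21*((6 + √25 - 16)/4) + 105 = 21*((6 + 5 - 16)/4) + 105 = 21*((¼)*(-5)) + 105 = 21*(-5/4) + 105 = -105/4 + 105 = 315/4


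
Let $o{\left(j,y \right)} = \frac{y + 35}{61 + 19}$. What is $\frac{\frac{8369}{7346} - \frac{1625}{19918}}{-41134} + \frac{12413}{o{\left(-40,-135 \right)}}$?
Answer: $- \frac{74709245820362391}{7523286637690} \approx -9930.4$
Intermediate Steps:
$o{\left(j,y \right)} = \frac{7}{16} + \frac{y}{80}$ ($o{\left(j,y \right)} = \frac{35 + y}{80} = \left(35 + y\right) \frac{1}{80} = \frac{7}{16} + \frac{y}{80}$)
$\frac{\frac{8369}{7346} - \frac{1625}{19918}}{-41134} + \frac{12413}{o{\left(-40,-135 \right)}} = \frac{\frac{8369}{7346} - \frac{1625}{19918}}{-41134} + \frac{12413}{\frac{7}{16} + \frac{1}{80} \left(-135\right)} = \left(8369 \cdot \frac{1}{7346} - \frac{1625}{19918}\right) \left(- \frac{1}{41134}\right) + \frac{12413}{\frac{7}{16} - \frac{27}{16}} = \left(\frac{8369}{7346} - \frac{1625}{19918}\right) \left(- \frac{1}{41134}\right) + \frac{12413}{- \frac{5}{4}} = \frac{38689123}{36579407} \left(- \frac{1}{41134}\right) + 12413 \left(- \frac{4}{5}\right) = - \frac{38689123}{1504657327538} - \frac{49652}{5} = - \frac{74709245820362391}{7523286637690}$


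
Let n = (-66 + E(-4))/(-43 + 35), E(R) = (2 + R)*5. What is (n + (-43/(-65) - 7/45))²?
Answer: 137053849/1368900 ≈ 100.12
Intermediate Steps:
E(R) = 10 + 5*R
n = 19/2 (n = (-66 + (10 + 5*(-4)))/(-43 + 35) = (-66 + (10 - 20))/(-8) = (-66 - 10)*(-⅛) = -76*(-⅛) = 19/2 ≈ 9.5000)
(n + (-43/(-65) - 7/45))² = (19/2 + (-43/(-65) - 7/45))² = (19/2 + (-43*(-1/65) - 7*1/45))² = (19/2 + (43/65 - 7/45))² = (19/2 + 296/585)² = (11707/1170)² = 137053849/1368900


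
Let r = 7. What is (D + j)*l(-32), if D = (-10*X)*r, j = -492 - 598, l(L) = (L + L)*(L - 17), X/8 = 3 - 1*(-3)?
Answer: -13955200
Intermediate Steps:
X = 48 (X = 8*(3 - 1*(-3)) = 8*(3 + 3) = 8*6 = 48)
l(L) = 2*L*(-17 + L) (l(L) = (2*L)*(-17 + L) = 2*L*(-17 + L))
j = -1090
D = -3360 (D = -10*48*7 = -480*7 = -3360)
(D + j)*l(-32) = (-3360 - 1090)*(2*(-32)*(-17 - 32)) = -8900*(-32)*(-49) = -4450*3136 = -13955200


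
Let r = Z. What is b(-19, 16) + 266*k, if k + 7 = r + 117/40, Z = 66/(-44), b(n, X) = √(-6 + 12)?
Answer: -29659/20 + √6 ≈ -1480.5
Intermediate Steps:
b(n, X) = √6
Z = -3/2 (Z = 66*(-1/44) = -3/2 ≈ -1.5000)
r = -3/2 ≈ -1.5000
k = -223/40 (k = -7 + (-3/2 + 117/40) = -7 + 57/40 = -223/40 ≈ -5.5750)
b(-19, 16) + 266*k = √6 + 266*(-223/40) = √6 - 29659/20 = -29659/20 + √6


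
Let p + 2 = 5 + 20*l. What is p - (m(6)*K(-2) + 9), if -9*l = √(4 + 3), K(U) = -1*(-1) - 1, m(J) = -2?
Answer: -6 - 20*√7/9 ≈ -11.879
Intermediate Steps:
K(U) = 0 (K(U) = 1 - 1 = 0)
l = -√7/9 (l = -√(4 + 3)/9 = -√7/9 ≈ -0.29397)
p = 3 - 20*√7/9 (p = -2 + (5 + 20*(-√7/9)) = -2 + (5 - 20*√7/9) = 3 - 20*√7/9 ≈ -2.8794)
p - (m(6)*K(-2) + 9) = (3 - 20*√7/9) - (-2*0 + 9) = (3 - 20*√7/9) - (0 + 9) = (3 - 20*√7/9) - 1*9 = (3 - 20*√7/9) - 9 = -6 - 20*√7/9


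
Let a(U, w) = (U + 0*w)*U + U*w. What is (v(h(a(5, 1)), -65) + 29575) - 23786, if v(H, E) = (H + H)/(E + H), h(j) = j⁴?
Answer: 938066743/161987 ≈ 5791.0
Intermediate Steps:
a(U, w) = U² + U*w (a(U, w) = (U + 0)*U + U*w = U*U + U*w = U² + U*w)
v(H, E) = 2*H/(E + H) (v(H, E) = (2*H)/(E + H) = 2*H/(E + H))
(v(h(a(5, 1)), -65) + 29575) - 23786 = (2*(5*(5 + 1))⁴/(-65 + (5*(5 + 1))⁴) + 29575) - 23786 = (2*(5*6)⁴/(-65 + (5*6)⁴) + 29575) - 23786 = (2*30⁴/(-65 + 30⁴) + 29575) - 23786 = (2*810000/(-65 + 810000) + 29575) - 23786 = (2*810000/809935 + 29575) - 23786 = (2*810000*(1/809935) + 29575) - 23786 = (324000/161987 + 29575) - 23786 = 4791089525/161987 - 23786 = 938066743/161987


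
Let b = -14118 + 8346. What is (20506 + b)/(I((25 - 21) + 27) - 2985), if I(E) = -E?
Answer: -7367/1508 ≈ -4.8853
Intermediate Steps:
b = -5772
(20506 + b)/(I((25 - 21) + 27) - 2985) = (20506 - 5772)/(-((25 - 21) + 27) - 2985) = 14734/(-(4 + 27) - 2985) = 14734/(-1*31 - 2985) = 14734/(-31 - 2985) = 14734/(-3016) = 14734*(-1/3016) = -7367/1508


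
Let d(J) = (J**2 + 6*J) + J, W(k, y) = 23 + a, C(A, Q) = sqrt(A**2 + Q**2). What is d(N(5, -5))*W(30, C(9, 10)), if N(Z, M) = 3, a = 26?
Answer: 1470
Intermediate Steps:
W(k, y) = 49 (W(k, y) = 23 + 26 = 49)
d(J) = J**2 + 7*J
d(N(5, -5))*W(30, C(9, 10)) = (3*(7 + 3))*49 = (3*10)*49 = 30*49 = 1470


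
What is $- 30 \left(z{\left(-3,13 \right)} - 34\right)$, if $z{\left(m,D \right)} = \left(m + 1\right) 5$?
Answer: $1320$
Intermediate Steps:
$z{\left(m,D \right)} = 5 + 5 m$ ($z{\left(m,D \right)} = \left(1 + m\right) 5 = 5 + 5 m$)
$- 30 \left(z{\left(-3,13 \right)} - 34\right) = - 30 \left(\left(5 + 5 \left(-3\right)\right) - 34\right) = - 30 \left(\left(5 - 15\right) - 34\right) = - 30 \left(-10 - 34\right) = \left(-30\right) \left(-44\right) = 1320$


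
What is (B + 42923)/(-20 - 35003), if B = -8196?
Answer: -34727/35023 ≈ -0.99155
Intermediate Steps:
(B + 42923)/(-20 - 35003) = (-8196 + 42923)/(-20 - 35003) = 34727/(-35023) = 34727*(-1/35023) = -34727/35023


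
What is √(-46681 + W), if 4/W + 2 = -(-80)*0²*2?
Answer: 3*I*√5187 ≈ 216.06*I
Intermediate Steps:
W = -2 (W = 4/(-2 - (-80)*0²*2) = 4/(-2 - (-80)*0*2) = 4/(-2 - 20*0*2) = 4/(-2 + 0*2) = 4/(-2 + 0) = 4/(-2) = 4*(-½) = -2)
√(-46681 + W) = √(-46681 - 2) = √(-46683) = 3*I*√5187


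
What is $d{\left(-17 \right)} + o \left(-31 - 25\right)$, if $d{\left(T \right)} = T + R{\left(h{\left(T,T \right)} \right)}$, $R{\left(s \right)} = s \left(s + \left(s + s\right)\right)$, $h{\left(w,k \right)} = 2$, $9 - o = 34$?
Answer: $1395$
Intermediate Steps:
$o = -25$ ($o = 9 - 34 = -25$)
$R{\left(s \right)} = 3 s^{2}$ ($R{\left(s \right)} = s \left(s + 2 s\right) = s 3 s = 3 s^{2}$)
$d{\left(T \right)} = 12 + T$ ($d{\left(T \right)} = T + 3 \cdot 2^{2} = T + 3 \cdot 4 = T + 12 = 12 + T$)
$d{\left(-17 \right)} + o \left(-31 - 25\right) = \left(12 - 17\right) - 25 \left(-31 - 25\right) = -5 - -1400 = -5 + 1400 = 1395$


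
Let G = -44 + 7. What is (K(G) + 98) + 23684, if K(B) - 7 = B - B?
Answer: 23789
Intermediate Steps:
G = -37
K(B) = 7 (K(B) = 7 + (B - B) = 7 + 0 = 7)
(K(G) + 98) + 23684 = (7 + 98) + 23684 = 105 + 23684 = 23789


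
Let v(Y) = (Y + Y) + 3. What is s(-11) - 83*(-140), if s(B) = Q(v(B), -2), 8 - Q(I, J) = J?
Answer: 11630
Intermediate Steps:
v(Y) = 3 + 2*Y (v(Y) = 2*Y + 3 = 3 + 2*Y)
Q(I, J) = 8 - J
s(B) = 10 (s(B) = 8 - 1*(-2) = 8 + 2 = 10)
s(-11) - 83*(-140) = 10 - 83*(-140) = 10 + 11620 = 11630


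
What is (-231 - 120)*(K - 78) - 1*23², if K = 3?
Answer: 25796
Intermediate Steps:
(-231 - 120)*(K - 78) - 1*23² = (-231 - 120)*(3 - 78) - 1*23² = -351*(-75) - 1*529 = 26325 - 529 = 25796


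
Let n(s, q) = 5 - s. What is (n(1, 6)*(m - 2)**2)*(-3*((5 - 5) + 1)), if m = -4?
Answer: -432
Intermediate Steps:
(n(1, 6)*(m - 2)**2)*(-3*((5 - 5) + 1)) = ((5 - 1*1)*(-4 - 2)**2)*(-3*((5 - 5) + 1)) = ((5 - 1)*(-6)**2)*(-3*(0 + 1)) = (4*36)*(-3*1) = 144*(-3) = -432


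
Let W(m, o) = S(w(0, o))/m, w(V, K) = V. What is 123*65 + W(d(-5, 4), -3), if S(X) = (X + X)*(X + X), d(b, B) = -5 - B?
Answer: 7995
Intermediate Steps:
S(X) = 4*X**2 (S(X) = (2*X)*(2*X) = 4*X**2)
W(m, o) = 0 (W(m, o) = (4*0**2)/m = (4*0)/m = 0/m = 0)
123*65 + W(d(-5, 4), -3) = 123*65 + 0 = 7995 + 0 = 7995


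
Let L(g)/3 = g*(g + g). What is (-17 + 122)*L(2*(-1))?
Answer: 2520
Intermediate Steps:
L(g) = 6*g² (L(g) = 3*(g*(g + g)) = 3*(g*(2*g)) = 3*(2*g²) = 6*g²)
(-17 + 122)*L(2*(-1)) = (-17 + 122)*(6*(2*(-1))²) = 105*(6*(-2)²) = 105*(6*4) = 105*24 = 2520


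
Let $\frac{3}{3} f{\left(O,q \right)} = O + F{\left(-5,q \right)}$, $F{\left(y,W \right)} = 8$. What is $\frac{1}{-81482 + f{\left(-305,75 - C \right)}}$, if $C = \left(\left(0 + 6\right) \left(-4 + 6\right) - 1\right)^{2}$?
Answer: $- \frac{1}{81779} \approx -1.2228 \cdot 10^{-5}$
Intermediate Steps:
$C = 121$ ($C = \left(6 \cdot 2 - 1\right)^{2} = \left(12 - 1\right)^{2} = 11^{2} = 121$)
$f{\left(O,q \right)} = 8 + O$ ($f{\left(O,q \right)} = O + 8 = 8 + O$)
$\frac{1}{-81482 + f{\left(-305,75 - C \right)}} = \frac{1}{-81482 + \left(8 - 305\right)} = \frac{1}{-81482 - 297} = \frac{1}{-81779} = - \frac{1}{81779}$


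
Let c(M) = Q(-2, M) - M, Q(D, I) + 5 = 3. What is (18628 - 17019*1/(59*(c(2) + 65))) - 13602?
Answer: 296255/59 ≈ 5021.3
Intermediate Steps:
Q(D, I) = -2 (Q(D, I) = -5 + 3 = -2)
c(M) = -2 - M
(18628 - 17019*1/(59*(c(2) + 65))) - 13602 = (18628 - 17019*1/(59*((-2 - 1*2) + 65))) - 13602 = (18628 - 17019*1/(59*((-2 - 2) + 65))) - 13602 = (18628 - 17019*1/(59*(-4 + 65))) - 13602 = (18628 - 17019/(61*59)) - 13602 = (18628 - 17019/3599) - 13602 = (18628 - 17019*1/3599) - 13602 = (18628 - 279/59) - 13602 = 1098773/59 - 13602 = 296255/59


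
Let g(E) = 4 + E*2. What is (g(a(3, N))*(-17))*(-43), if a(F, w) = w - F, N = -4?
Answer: -7310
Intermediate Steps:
g(E) = 4 + 2*E
(g(a(3, N))*(-17))*(-43) = ((4 + 2*(-4 - 1*3))*(-17))*(-43) = ((4 + 2*(-4 - 3))*(-17))*(-43) = ((4 + 2*(-7))*(-17))*(-43) = ((4 - 14)*(-17))*(-43) = -10*(-17)*(-43) = 170*(-43) = -7310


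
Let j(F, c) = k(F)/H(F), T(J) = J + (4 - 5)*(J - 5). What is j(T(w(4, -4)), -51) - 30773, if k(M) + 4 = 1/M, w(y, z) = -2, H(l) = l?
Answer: -769344/25 ≈ -30774.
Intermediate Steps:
T(J) = 5 (T(J) = J - (-5 + J) = J + (5 - J) = 5)
k(M) = -4 + 1/M
j(F, c) = (-4 + 1/F)/F
j(T(w(4, -4)), -51) - 30773 = (1 - 4*5)/5**2 - 30773 = (1 - 20)/25 - 30773 = (1/25)*(-19) - 30773 = -19/25 - 30773 = -769344/25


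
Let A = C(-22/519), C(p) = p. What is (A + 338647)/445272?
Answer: 175757771/231096168 ≈ 0.76054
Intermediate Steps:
A = -22/519 ≈ -0.042389
(A + 338647)/445272 = (-22/519 + 338647)/445272 = (175757771/519)*(1/445272) = 175757771/231096168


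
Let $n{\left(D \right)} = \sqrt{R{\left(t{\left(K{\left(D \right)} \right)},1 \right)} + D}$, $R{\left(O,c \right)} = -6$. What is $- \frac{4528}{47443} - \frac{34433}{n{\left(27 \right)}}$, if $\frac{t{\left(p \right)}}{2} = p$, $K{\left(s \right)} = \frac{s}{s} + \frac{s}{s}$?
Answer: $- \frac{4528}{47443} - \frac{4919 \sqrt{21}}{3} \approx -7514.0$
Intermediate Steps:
$K{\left(s \right)} = 2$ ($K{\left(s \right)} = 1 + 1 = 2$)
$t{\left(p \right)} = 2 p$
$n{\left(D \right)} = \sqrt{-6 + D}$
$- \frac{4528}{47443} - \frac{34433}{n{\left(27 \right)}} = - \frac{4528}{47443} - \frac{34433}{\sqrt{-6 + 27}} = \left(-4528\right) \frac{1}{47443} - \frac{34433}{\sqrt{21}} = - \frac{4528}{47443} - 34433 \frac{\sqrt{21}}{21} = - \frac{4528}{47443} - \frac{4919 \sqrt{21}}{3}$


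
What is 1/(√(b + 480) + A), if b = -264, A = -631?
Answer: -631/397945 - 6*√6/397945 ≈ -0.0016226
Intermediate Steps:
1/(√(b + 480) + A) = 1/(√(-264 + 480) - 631) = 1/(√216 - 631) = 1/(6*√6 - 631) = 1/(-631 + 6*√6)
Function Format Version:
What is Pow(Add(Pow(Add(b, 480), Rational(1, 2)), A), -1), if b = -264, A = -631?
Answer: Add(Rational(-631, 397945), Mul(Rational(-6, 397945), Pow(6, Rational(1, 2)))) ≈ -0.0016226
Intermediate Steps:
Pow(Add(Pow(Add(b, 480), Rational(1, 2)), A), -1) = Pow(Add(Pow(Add(-264, 480), Rational(1, 2)), -631), -1) = Pow(Add(Pow(216, Rational(1, 2)), -631), -1) = Pow(Add(Mul(6, Pow(6, Rational(1, 2))), -631), -1) = Pow(Add(-631, Mul(6, Pow(6, Rational(1, 2)))), -1)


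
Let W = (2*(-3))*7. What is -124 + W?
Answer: -166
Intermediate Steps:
W = -42 (W = -6*7 = -42)
-124 + W = -124 - 42 = -166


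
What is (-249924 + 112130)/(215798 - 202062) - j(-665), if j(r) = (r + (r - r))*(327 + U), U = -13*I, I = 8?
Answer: 1018421163/6868 ≈ 1.4829e+5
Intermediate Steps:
U = -104 (U = -13*8 = -104)
j(r) = 223*r (j(r) = (r + (r - r))*(327 - 104) = (r + 0)*223 = r*223 = 223*r)
(-249924 + 112130)/(215798 - 202062) - j(-665) = (-249924 + 112130)/(215798 - 202062) - 223*(-665) = -137794/13736 - 1*(-148295) = -137794*1/13736 + 148295 = -68897/6868 + 148295 = 1018421163/6868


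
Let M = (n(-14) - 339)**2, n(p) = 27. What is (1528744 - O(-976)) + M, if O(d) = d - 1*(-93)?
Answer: 1626971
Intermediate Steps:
O(d) = 93 + d (O(d) = d + 93 = 93 + d)
M = 97344 (M = (27 - 339)**2 = (-312)**2 = 97344)
(1528744 - O(-976)) + M = (1528744 - (93 - 976)) + 97344 = (1528744 - 1*(-883)) + 97344 = (1528744 + 883) + 97344 = 1529627 + 97344 = 1626971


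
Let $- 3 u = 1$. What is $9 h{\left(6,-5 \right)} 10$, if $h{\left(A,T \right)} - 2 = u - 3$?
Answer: $-120$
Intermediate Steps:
$u = - \frac{1}{3}$ ($u = \left(- \frac{1}{3}\right) 1 = - \frac{1}{3} \approx -0.33333$)
$h{\left(A,T \right)} = - \frac{4}{3}$ ($h{\left(A,T \right)} = 2 - \frac{10}{3} = - \frac{4}{3}$)
$9 h{\left(6,-5 \right)} 10 = 9 \left(- \frac{4}{3}\right) 10 = \left(-12\right) 10 = -120$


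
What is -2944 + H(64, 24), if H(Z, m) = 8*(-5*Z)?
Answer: -5504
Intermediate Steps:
H(Z, m) = -40*Z
-2944 + H(64, 24) = -2944 - 40*64 = -2944 - 2560 = -5504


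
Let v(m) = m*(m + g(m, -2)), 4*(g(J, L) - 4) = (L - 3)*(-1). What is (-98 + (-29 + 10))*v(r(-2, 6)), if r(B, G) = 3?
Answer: -11583/4 ≈ -2895.8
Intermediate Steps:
g(J, L) = 19/4 - L/4 (g(J, L) = 4 + ((L - 3)*(-1))/4 = 4 + ((-3 + L)*(-1))/4 = 4 + (3 - L)/4 = 4 + (¾ - L/4) = 19/4 - L/4)
v(m) = m*(21/4 + m) (v(m) = m*(m + (19/4 - ¼*(-2))) = m*(m + (19/4 + ½)) = m*(m + 21/4) = m*(21/4 + m))
(-98 + (-29 + 10))*v(r(-2, 6)) = (-98 + (-29 + 10))*((¼)*3*(21 + 4*3)) = (-98 - 19)*((¼)*3*(21 + 12)) = -117*3*33/4 = -117*99/4 = -11583/4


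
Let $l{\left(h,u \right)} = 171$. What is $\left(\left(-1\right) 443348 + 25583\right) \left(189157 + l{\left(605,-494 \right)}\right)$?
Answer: $-79094611920$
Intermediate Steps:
$\left(\left(-1\right) 443348 + 25583\right) \left(189157 + l{\left(605,-494 \right)}\right) = \left(\left(-1\right) 443348 + 25583\right) \left(189157 + 171\right) = \left(-443348 + 25583\right) 189328 = \left(-417765\right) 189328 = -79094611920$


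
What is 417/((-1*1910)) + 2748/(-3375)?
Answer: -443737/429750 ≈ -1.0325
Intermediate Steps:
417/((-1*1910)) + 2748/(-3375) = 417/(-1910) + 2748*(-1/3375) = 417*(-1/1910) - 916/1125 = -417/1910 - 916/1125 = -443737/429750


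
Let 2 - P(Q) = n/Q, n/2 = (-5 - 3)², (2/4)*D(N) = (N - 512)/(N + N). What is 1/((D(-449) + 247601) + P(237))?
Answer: 106413/26348348324 ≈ 4.0387e-6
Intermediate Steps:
D(N) = (-512 + N)/N (D(N) = 2*((N - 512)/(N + N)) = 2*((-512 + N)/((2*N))) = 2*((-512 + N)*(1/(2*N))) = 2*((-512 + N)/(2*N)) = (-512 + N)/N)
n = 128 (n = 2*(-5 - 3)² = 2*(-8)² = 2*64 = 128)
P(Q) = 2 - 128/Q
1/((D(-449) + 247601) + P(237)) = 1/(((-512 - 449)/(-449) + 247601) + (2 - 128/237)) = 1/((-1/449*(-961) + 247601) + (2 - 128*1/237)) = 1/((961/449 + 247601) + (2 - 128/237)) = 1/(111173810/449 + 346/237) = 1/(26348348324/106413) = 106413/26348348324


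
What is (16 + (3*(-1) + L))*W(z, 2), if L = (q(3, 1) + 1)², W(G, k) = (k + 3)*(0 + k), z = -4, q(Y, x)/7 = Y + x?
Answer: 8540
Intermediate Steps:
q(Y, x) = 7*Y + 7*x (q(Y, x) = 7*(Y + x) = 7*Y + 7*x)
W(G, k) = k*(3 + k) (W(G, k) = (3 + k)*k = k*(3 + k))
L = 841 (L = ((7*3 + 7*1) + 1)² = ((21 + 7) + 1)² = (28 + 1)² = 29² = 841)
(16 + (3*(-1) + L))*W(z, 2) = (16 + (3*(-1) + 841))*(2*(3 + 2)) = (16 + (-3 + 841))*(2*5) = (16 + 838)*10 = 854*10 = 8540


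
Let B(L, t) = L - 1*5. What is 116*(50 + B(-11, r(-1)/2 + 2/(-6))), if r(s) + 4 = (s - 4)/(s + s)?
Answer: 3944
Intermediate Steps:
r(s) = -4 + (-4 + s)/(2*s) (r(s) = -4 + (s - 4)/(s + s) = -4 + (-4 + s)/((2*s)) = -4 + (-4 + s)*(1/(2*s)) = -4 + (-4 + s)/(2*s))
B(L, t) = -5 + L (B(L, t) = L - 5 = -5 + L)
116*(50 + B(-11, r(-1)/2 + 2/(-6))) = 116*(50 + (-5 - 11)) = 116*(50 - 16) = 116*34 = 3944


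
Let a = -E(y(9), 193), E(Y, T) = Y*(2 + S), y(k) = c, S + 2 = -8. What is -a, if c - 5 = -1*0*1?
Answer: -40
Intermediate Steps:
S = -10 (S = -2 - 8 = -10)
c = 5 (c = 5 - 1*0*1 = 5 + 0*1 = 5 + 0 = 5)
y(k) = 5
E(Y, T) = -8*Y (E(Y, T) = Y*(2 - 10) = Y*(-8) = -8*Y)
a = 40 (a = -(-8)*5 = -1*(-40) = 40)
-a = -1*40 = -40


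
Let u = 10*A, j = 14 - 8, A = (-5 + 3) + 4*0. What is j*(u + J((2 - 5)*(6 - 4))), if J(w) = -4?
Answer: -144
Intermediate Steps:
A = -2 (A = -2 + 0 = -2)
j = 6
u = -20 (u = 10*(-2) = -20)
j*(u + J((2 - 5)*(6 - 4))) = 6*(-20 - 4) = 6*(-24) = -144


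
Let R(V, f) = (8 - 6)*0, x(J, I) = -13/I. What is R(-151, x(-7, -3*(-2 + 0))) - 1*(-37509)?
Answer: 37509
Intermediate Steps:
R(V, f) = 0 (R(V, f) = 2*0 = 0)
R(-151, x(-7, -3*(-2 + 0))) - 1*(-37509) = 0 - 1*(-37509) = 0 + 37509 = 37509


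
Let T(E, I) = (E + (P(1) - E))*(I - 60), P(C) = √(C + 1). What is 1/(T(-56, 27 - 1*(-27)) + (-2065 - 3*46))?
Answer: -2203/4853137 + 6*√2/4853137 ≈ -0.00045218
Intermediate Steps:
P(C) = √(1 + C)
T(E, I) = √2*(-60 + I) (T(E, I) = (E + (√(1 + 1) - E))*(I - 60) = (E + (√2 - E))*(-60 + I) = √2*(-60 + I))
1/(T(-56, 27 - 1*(-27)) + (-2065 - 3*46)) = 1/(√2*(-60 + (27 - 1*(-27))) + (-2065 - 3*46)) = 1/(√2*(-60 + (27 + 27)) + (-2065 - 1*138)) = 1/(√2*(-60 + 54) + (-2065 - 138)) = 1/(√2*(-6) - 2203) = 1/(-6*√2 - 2203) = 1/(-2203 - 6*√2)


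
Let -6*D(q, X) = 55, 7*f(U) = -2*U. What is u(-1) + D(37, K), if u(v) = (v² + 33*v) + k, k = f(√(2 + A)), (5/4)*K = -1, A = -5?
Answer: -247/6 - 2*I*√3/7 ≈ -41.167 - 0.49487*I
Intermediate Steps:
K = -⅘ (K = (⅘)*(-1) = -⅘ ≈ -0.80000)
f(U) = -2*U/7 (f(U) = (-2*U)/7 = -2*U/7)
D(q, X) = -55/6 (D(q, X) = -⅙*55 = -55/6)
k = -2*I*√3/7 (k = -2*√(2 - 5)/7 = -2*I*√3/7 ≈ -0.49487*I)
u(v) = v² + 33*v - 2*I*√3/7 (u(v) = (v² + 33*v) - 2*I*√3/7 = v² + 33*v - 2*I*√3/7)
u(-1) + D(37, K) = ((-1)² + 33*(-1) - 2*I*√3/7) - 55/6 = (1 - 33 - 2*I*√3/7) - 55/6 = (-32 - 2*I*√3/7) - 55/6 = -247/6 - 2*I*√3/7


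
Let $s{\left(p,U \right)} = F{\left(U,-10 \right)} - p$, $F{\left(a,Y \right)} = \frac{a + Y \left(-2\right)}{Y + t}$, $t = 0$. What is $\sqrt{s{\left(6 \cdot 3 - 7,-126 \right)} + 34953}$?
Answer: $\frac{\sqrt{873815}}{5} \approx 186.96$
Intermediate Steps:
$F{\left(a,Y \right)} = \frac{a - 2 Y}{Y}$ ($F{\left(a,Y \right)} = \frac{a + Y \left(-2\right)}{Y + 0} = \frac{a - 2 Y}{Y}$)
$s{\left(p,U \right)} = -2 - p - \frac{U}{10}$ ($s{\left(p,U \right)} = \left(-2 + \frac{U}{-10}\right) - p = \left(-2 + U \left(- \frac{1}{10}\right)\right) - p = \left(-2 - \frac{U}{10}\right) - p = -2 - p - \frac{U}{10}$)
$\sqrt{s{\left(6 \cdot 3 - 7,-126 \right)} + 34953} = \sqrt{\left(-2 - \left(6 \cdot 3 - 7\right) - - \frac{63}{5}\right) + 34953} = \sqrt{\left(-2 - \left(18 - 7\right) + \frac{63}{5}\right) + 34953} = \sqrt{\left(-2 - 11 + \frac{63}{5}\right) + 34953} = \sqrt{- \frac{2}{5} + 34953} = \sqrt{\frac{174763}{5}} = \frac{\sqrt{873815}}{5}$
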